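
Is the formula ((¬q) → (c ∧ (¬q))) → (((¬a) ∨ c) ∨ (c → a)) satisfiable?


Search for a satisfying assignment over {a, c, q}.
Try a=F, c=F, q=F: the formula evaluates to T.
A satisfying assignment exists.

Satisfiable.


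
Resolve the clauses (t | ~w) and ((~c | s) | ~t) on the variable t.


The clauses contain complementary literals t and ~t.
Resolution eliminates this pair and disjoins the remaining literals (merging duplicates).

((~w | s) | ~c)


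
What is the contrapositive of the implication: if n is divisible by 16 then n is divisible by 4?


The contrapositive of (P → Q) is (¬Q → ¬P); it is logically equivalent to the original.
Here P = 'n is divisible by 16' and Q = 'n is divisible by 4'.

If not (n is divisible by 4), then not (n is divisible by 16).


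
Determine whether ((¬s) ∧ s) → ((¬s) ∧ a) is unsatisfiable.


Truth table over {a, s}:
a | s | φ
---------
F | F | T
T | F | T
F | T | T
T | T | T
Satisfying assignment at row 1: a=F, s=F gives T.

No, it is not a contradiction.


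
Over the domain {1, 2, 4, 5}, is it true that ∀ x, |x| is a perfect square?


Evaluate the predicate on each element: 1:T, 2:F, 4:T, 5:F.
Counterexample x = 2 fails the predicate.

F


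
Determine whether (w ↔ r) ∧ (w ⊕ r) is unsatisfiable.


Truth table over {r, w}:
r | w | φ
---------
F | F | F
T | F | F
F | T | F
T | T | F
Every row is false.

Yes, it is a contradiction.


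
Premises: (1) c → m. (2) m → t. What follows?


Hypothetical syllogism: from (P → Q) and (Q → R), infer (P → R).
Chain the two implications through the shared middle term 'm'.

c → t


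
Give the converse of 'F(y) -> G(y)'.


The converse of (P → Q) is (Q → P). It is not in general equivalent to the original.
Here P = 'F(y)' and Q = 'G(y)'.

If G(y), then F(y).


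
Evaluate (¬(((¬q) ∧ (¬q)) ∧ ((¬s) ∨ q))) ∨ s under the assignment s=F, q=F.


Substitute s=F, q=F:
¬q = T
¬q = T
(¬q) ∧ (¬q) = T ∧ T = T
¬s = T
(¬s) ∨ q = T ∨ F = T
((¬q) ∧ (¬q)) ∧ ((¬s) ∨ q) = T ∧ T = T
¬(((¬q) ∧ (¬q)) ∧ ((¬s) ∨ q)) = F
(¬(((¬q) ∧ (¬q)) ∧ ((¬s) ∨ q))) ∨ s = F ∨ F = F

F


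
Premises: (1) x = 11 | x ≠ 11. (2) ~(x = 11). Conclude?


Disjunctive syllogism: from (P ∨ Q) and ¬P, infer Q.
One disjunct, 'x = 11', is ruled out; the other must hold.

x ≠ 11


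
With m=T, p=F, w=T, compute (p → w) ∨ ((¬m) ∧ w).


Substitute m=T, p=F, w=T:
p → w = F → T = T
¬m = F
(¬m) ∧ w = F ∧ T = F
(p → w) ∨ ((¬m) ∧ w) = T ∨ F = T

T


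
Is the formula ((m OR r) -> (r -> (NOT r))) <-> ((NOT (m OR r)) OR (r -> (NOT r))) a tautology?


Build the truth table over {m, r}:
m | r | φ
---------
F | F | T
T | F | T
F | T | T
T | T | T
Every row evaluates to true.

Yes, it is a tautology.


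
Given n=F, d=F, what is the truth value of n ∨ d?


Disjunction is false only when both operands are false.
Substitute: n=F, d=F.
F ∨ F evaluates to F.

F


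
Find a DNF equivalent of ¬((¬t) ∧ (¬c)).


Step 1: Apply De Morgan: ¬((¬t) ∧ (¬c)) = ¬(¬t) ∨ ¬(¬c).
Step 2: Eliminate any double negations (¬¬X = X).

t ∨ c


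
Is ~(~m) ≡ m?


Compare truth tables:
m | φ | ψ
---------
False | False | False
True | True | True
The columns φ and ψ agree on every row.

Yes, they are logically equivalent.


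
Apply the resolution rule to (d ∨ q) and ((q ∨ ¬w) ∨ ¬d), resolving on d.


The clauses contain complementary literals d and ¬d.
Resolution eliminates this pair and disjoins the remaining literals (merging duplicates).

(q ∨ ¬w)


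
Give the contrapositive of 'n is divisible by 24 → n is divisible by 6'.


The contrapositive of (P → Q) is (¬Q → ¬P); it is logically equivalent to the original.
Here P = 'n is divisible by 24' and Q = 'n is divisible by 6'.

If not (n is divisible by 6), then not (n is divisible by 24).


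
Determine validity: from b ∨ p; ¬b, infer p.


This matches the form of disjunctive syllogism: the conclusion follows in every model of the premises.

Valid.


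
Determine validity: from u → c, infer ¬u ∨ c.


This matches the form of material implication: the conclusion follows in every model of the premises.

Valid.


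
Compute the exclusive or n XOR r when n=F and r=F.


Exclusive or is true when exactly one operand is true.
Substitute: n=F, r=F.
F XOR F evaluates to F.

F


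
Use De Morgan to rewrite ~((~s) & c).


De Morgan: the negation of a conjunction is the disjunction of the negations.
Distribute ~ across &, flipping it to |, and negate each literal.

s | (~c)


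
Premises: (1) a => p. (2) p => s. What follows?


Hypothetical syllogism: from (P → Q) and (Q → R), infer (P → R).
Chain the two implications through the shared middle term 'p'.

a => s


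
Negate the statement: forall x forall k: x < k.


Negation flips each quantifier (∀↔∃) and negates the inner predicate.
¬(forall x forall k: φ) = exists x exists k: ¬φ.

exists x exists k: ~(x < k)


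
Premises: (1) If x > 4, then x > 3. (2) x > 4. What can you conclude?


Modus ponens: from (P → Q) and P, infer Q.
P = 'x > 4' is asserted, and P → Q holds, so Q follows.

x > 3.


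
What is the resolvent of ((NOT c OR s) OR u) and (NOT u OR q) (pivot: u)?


The clauses contain complementary literals u and NOTu.
Resolution eliminates this pair and disjoins the remaining literals (merging duplicates).

((NOT c OR s) OR q)


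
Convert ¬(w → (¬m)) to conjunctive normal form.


Step 1: Rewrite w → (¬m) as ¬w ∨ (¬m).
Step 2: Negate: ¬(¬w ∨ (¬m)) = w ∧ ¬(¬m) (De Morgan + double negation).
Step 3: Eliminate any double negations (¬¬X = X).

w ∧ m


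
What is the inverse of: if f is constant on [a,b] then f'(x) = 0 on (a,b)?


The inverse of (P → Q) is (¬P → ¬Q). It is equivalent to the converse, not to the original.
Here P = 'f is constant on [a,b]' and Q = 'f'(x) = 0 on (a,b)'.

If not (f is constant on [a,b]), then not (f'(x) = 0 on (a,b)).


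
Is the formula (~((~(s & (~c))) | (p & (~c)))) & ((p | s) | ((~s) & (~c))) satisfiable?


Search for a satisfying assignment over {c, p, s}.
Try c=False, p=False, s=True: the formula evaluates to True.
A satisfying assignment exists.

Satisfiable.


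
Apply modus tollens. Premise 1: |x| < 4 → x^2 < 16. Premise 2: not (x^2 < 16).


Modus tollens: from (P → Q) and ¬Q, infer ¬P.
Q = 'x^2 < 16' is denied; since P → Q, P must also fail.

Not (|x| < 4).


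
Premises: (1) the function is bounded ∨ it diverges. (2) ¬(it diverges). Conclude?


Disjunctive syllogism: from (P ∨ Q) and ¬P, infer Q.
One disjunct, 'it diverges', is ruled out; the other must hold.

the function is bounded


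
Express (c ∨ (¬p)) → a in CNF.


Step 1: Rewrite as ¬(c ∨ (¬p)) ∨ a = (¬c ∧ ¬(¬p)) ∨ a.
Step 2: Distribute ∨ over ∧.
Step 3: Eliminate any double negations (¬¬X = X).

((¬c) ∨ a) ∧ (p ∨ a)


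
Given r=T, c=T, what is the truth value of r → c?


Implication is false only when antecedent is true and consequent is false.
Substitute: r=T, c=T.
T → T evaluates to T.

T


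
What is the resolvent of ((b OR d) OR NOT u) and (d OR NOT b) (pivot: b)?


The clauses contain complementary literals b and NOTb.
Resolution eliminates this pair and disjoins the remaining literals (merging duplicates).

(d OR NOT u)


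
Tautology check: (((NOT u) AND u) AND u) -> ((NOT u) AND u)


Build the truth table over {u}:
u | φ
-----
F | T
T | T
Every row evaluates to true.

Yes, it is a tautology.


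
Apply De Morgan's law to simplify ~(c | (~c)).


De Morgan: the negation of a disjunction is the conjunction of the negations.
Distribute ~ across |, flipping it to &, and negate each literal.

(~c) & c


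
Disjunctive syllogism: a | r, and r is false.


Disjunctive syllogism: from (P ∨ Q) and ¬P, infer Q.
One disjunct, 'r', is ruled out; the other must hold.

a


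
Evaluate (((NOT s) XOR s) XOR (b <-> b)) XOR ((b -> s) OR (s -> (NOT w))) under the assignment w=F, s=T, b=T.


Substitute w=F, s=T, b=T:
NOT s = F
(NOT s) XOR s = F XOR T = T
b <-> b = T <-> T = T
((NOT s) XOR s) XOR (b <-> b) = T XOR T = F
b -> s = T -> T = T
NOT w = T
s -> (NOT w) = T -> T = T
(b -> s) OR (s -> (NOT w)) = T OR T = T
(((NOT s) XOR s) XOR (b <-> b)) XOR ((b -> s) OR (s -> (NOT w))) = F XOR T = T

T


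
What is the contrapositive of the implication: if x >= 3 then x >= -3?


The contrapositive of (P → Q) is (¬Q → ¬P); it is logically equivalent to the original.
Here P = 'x >= 3' and Q = 'x >= -3'.

If not (x >= -3), then not (x >= 3).


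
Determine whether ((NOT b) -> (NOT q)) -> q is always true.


Build the truth table over {b, q}:
b | q | φ
---------
F | F | F
T | F | F
F | T | T
T | T | T
Counterexample at row 1: with b=F, q=F, the formula is F.

No, it is not a tautology.


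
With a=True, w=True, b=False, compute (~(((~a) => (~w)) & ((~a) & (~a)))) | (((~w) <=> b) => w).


Substitute a=True, w=True, b=False:
… (earlier sub-steps elided)
(~a) => (~w) = False => False = True
~a = False
~a = False
(~a) & (~a) = False & False = False
((~a) => (~w)) & ((~a) & (~a)) = True & False = False
~(((~a) => (~w)) & ((~a) & (~a))) = True
~w = False
(~w) <=> b = False <=> False = True
((~w) <=> b) => w = True => True = True
(~(((~a) => (~w)) & ((~a) & (~a)))) | (((~w) <=> b) => w) = True | True = True

True


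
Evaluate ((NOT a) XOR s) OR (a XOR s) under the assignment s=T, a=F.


Substitute s=T, a=F:
NOT a = T
(NOT a) XOR s = T XOR T = F
a XOR s = F XOR T = T
((NOT a) XOR s) OR (a XOR s) = F OR T = T

T


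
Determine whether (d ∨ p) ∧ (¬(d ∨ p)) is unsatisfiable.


Truth table over {d, p}:
d | p | φ
---------
F | F | F
T | F | F
F | T | F
T | T | F
Every row is false.

Yes, it is a contradiction.


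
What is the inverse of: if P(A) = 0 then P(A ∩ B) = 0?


The inverse of (P → Q) is (¬P → ¬Q). It is equivalent to the converse, not to the original.
Here P = 'P(A) = 0' and Q = 'P(A ∩ B) = 0'.

If not (P(A) = 0), then not (P(A ∩ B) = 0).


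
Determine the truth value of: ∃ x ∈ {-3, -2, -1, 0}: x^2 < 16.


Evaluate the predicate on each element: -3:T, -2:T, -1:T, 0:T.
Witness x = -3 satisfies the predicate.

T


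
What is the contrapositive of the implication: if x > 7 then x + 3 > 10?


The contrapositive of (P → Q) is (¬Q → ¬P); it is logically equivalent to the original.
Here P = 'x > 7' and Q = 'x + 3 > 10'.

If not (x + 3 > 10), then not (x > 7).


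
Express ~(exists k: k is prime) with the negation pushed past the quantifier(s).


¬(forall x: φ) = exists x: ¬φ, and ¬(exists x: φ) = forall x: ¬φ.
Apply to the existential statement.

forall k: ~(k is prime)


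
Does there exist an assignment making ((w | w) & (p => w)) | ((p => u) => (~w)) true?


Search for a satisfying assignment over {p, u, w}.
Try p=False, u=False, w=False: the formula evaluates to True.
A satisfying assignment exists.

Satisfiable.


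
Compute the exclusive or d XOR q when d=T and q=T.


Exclusive or is true when exactly one operand is true.
Substitute: d=T, q=T.
T XOR T evaluates to F.

F


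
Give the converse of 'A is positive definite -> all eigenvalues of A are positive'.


The converse of (P → Q) is (Q → P). It is not in general equivalent to the original.
Here P = 'A is positive definite' and Q = 'all eigenvalues of A are positive'.

If all eigenvalues of A are positive, then A is positive definite.


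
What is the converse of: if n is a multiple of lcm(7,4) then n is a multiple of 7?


The converse of (P → Q) is (Q → P). It is not in general equivalent to the original.
Here P = 'n is a multiple of lcm(7,4)' and Q = 'n is a multiple of 7'.

If n is a multiple of 7, then n is a multiple of lcm(7,4).


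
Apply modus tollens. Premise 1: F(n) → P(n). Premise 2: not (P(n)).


Modus tollens: from (P → Q) and ¬Q, infer ¬P.
Q = 'P(n)' is denied; since P → Q, P must also fail.

Not (F(n)).


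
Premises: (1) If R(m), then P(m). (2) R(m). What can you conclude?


Modus ponens: from (P → Q) and P, infer Q.
P = 'R(m)' is asserted, and P → Q holds, so Q follows.

P(m).


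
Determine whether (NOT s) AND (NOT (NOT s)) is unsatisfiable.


Truth table over {s}:
s | φ
-----
F | F
T | F
Every row is false.

Yes, it is a contradiction.


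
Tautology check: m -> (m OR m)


Build the truth table over {m}:
m | φ
-----
F | T
T | T
Every row evaluates to true.

Yes, it is a tautology.


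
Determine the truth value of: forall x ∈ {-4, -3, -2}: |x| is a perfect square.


Evaluate the predicate on each element: -4:True, -3:False, -2:False.
Counterexample x = -3 fails the predicate.

False


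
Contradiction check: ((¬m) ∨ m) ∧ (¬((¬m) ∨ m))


Truth table over {m}:
m | φ
-----
F | F
T | F
Every row is false.

Yes, it is a contradiction.


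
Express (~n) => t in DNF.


Step 1: Rewrite (¬n) → t as ¬(¬n) ∨ t.
Step 2: Eliminate any double negations (¬¬X = X).

n | t


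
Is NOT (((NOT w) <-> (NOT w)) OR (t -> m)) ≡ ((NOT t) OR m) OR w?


Compare truth tables:
m | t | w | φ | ψ
-----------------
F | F | F | F | T
T | F | F | F | T
F | T | F | F | F
T | T | F | F | T
F | F | T | F | T
T | F | T | F | T
F | T | T | F | T
T | T | T | F | T
They differ at row 1 (m=F, t=F, w=F): φ=F but ψ=T.

No, they are not logically equivalent.


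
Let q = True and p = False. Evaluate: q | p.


Disjunction is false only when both operands are false.
Substitute: q=True, p=False.
True | False evaluates to True.

True


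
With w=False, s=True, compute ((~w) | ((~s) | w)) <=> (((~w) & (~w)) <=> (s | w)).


Substitute w=False, s=True:
~w = True
~s = False
(~s) | w = False | False = False
(~w) | ((~s) | w) = True | False = True
~w = True
~w = True
(~w) & (~w) = True & True = True
s | w = True | False = True
((~w) & (~w)) <=> (s | w) = True <=> True = True
((~w) | ((~s) | w)) <=> (((~w) & (~w)) <=> (s | w)) = True <=> True = True

True


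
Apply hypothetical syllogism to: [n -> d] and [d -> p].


Hypothetical syllogism: from (P → Q) and (Q → R), infer (P → R).
Chain the two implications through the shared middle term 'd'.

n -> p


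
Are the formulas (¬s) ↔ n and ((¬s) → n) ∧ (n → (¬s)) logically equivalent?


Compare truth tables:
n | s | φ | ψ
-------------
F | F | F | F
T | F | T | T
F | T | T | T
T | T | F | F
The columns φ and ψ agree on every row.

Yes, they are logically equivalent.


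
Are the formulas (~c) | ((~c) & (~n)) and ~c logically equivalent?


Compare truth tables:
c | n | φ | ψ
-------------
False | False | True | True
True | False | False | False
False | True | True | True
True | True | False | False
The columns φ and ψ agree on every row.

Yes, they are logically equivalent.


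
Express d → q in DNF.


Step 1: Rewrite d → q as ¬d ∨ q.

(¬d) ∨ q


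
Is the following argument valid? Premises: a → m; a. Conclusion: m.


This matches the form of modus ponens: the conclusion follows in every model of the premises.

Valid.


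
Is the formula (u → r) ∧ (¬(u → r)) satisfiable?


Check all 4 assignments over {r, u}:
r | u | φ
---------
F | F | F
T | F | F
F | T | F
T | T | F
No assignment makes the formula true.

Unsatisfiable.


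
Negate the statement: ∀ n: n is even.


¬(∀ x: φ) = ∃ x: ¬φ, and ¬(∃ x: φ) = ∀ x: ¬φ.
Apply to the universal statement.

∃ n: ¬(n is even)


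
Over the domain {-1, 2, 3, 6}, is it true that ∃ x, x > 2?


Evaluate the predicate on each element: -1:F, 2:F, 3:T, 6:T.
Witness x = 3 satisfies the predicate.

T


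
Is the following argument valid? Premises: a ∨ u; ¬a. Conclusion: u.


This matches the form of disjunctive syllogism: the conclusion follows in every model of the premises.

Valid.


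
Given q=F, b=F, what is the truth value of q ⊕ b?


Exclusive or is true when exactly one operand is true.
Substitute: q=F, b=F.
F ⊕ F evaluates to F.

F


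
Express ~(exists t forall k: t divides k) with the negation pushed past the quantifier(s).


Negation flips each quantifier (∀↔∃) and negates the inner predicate.
¬(exists t forall k: φ) = forall t exists k: ¬φ.

forall t exists k: ~(t divides k)


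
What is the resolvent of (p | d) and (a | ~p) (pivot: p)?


The clauses contain complementary literals p and ~p.
Resolution eliminates this pair and disjoins the remaining literals (merging duplicates).

(d | a)


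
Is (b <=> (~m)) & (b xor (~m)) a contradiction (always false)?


Truth table over {b, m}:
b | m | φ
---------
False | False | False
True | False | False
False | True | False
True | True | False
Every row is false.

Yes, it is a contradiction.


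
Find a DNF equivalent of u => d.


Step 1: Rewrite u → d as ¬u ∨ d.

(~u) | d


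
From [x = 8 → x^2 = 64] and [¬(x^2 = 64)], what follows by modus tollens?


Modus tollens: from (P → Q) and ¬Q, infer ¬P.
Q = 'x^2 = 64' is denied; since P → Q, P must also fail.

Not (x = 8).


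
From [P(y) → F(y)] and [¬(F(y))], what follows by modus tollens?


Modus tollens: from (P → Q) and ¬Q, infer ¬P.
Q = 'F(y)' is denied; since P → Q, P must also fail.

Not (P(y)).


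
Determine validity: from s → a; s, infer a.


This matches the form of modus ponens: the conclusion follows in every model of the premises.

Valid.


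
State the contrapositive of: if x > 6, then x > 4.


The contrapositive of (P → Q) is (¬Q → ¬P); it is logically equivalent to the original.
Here P = 'x > 6' and Q = 'x > 4'.

If not (x > 4), then not (x > 6).


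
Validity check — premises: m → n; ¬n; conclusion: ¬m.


This matches the form of modus tollens: the conclusion follows in every model of the premises.

Valid.


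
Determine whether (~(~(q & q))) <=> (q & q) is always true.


Build the truth table over {q}:
q | φ
-----
False | True
True | True
Every row evaluates to true.

Yes, it is a tautology.


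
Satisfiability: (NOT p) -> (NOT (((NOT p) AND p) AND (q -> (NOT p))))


Search for a satisfying assignment over {p, q}.
Try p=F, q=F: the formula evaluates to T.
A satisfying assignment exists.

Satisfiable.


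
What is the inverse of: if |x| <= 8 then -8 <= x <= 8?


The inverse of (P → Q) is (¬P → ¬Q). It is equivalent to the converse, not to the original.
Here P = '|x| <= 8' and Q = '-8 <= x <= 8'.

If not (|x| <= 8), then not (-8 <= x <= 8).


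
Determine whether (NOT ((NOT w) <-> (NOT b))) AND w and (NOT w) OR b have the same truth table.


Compare truth tables:
b | w | φ | ψ
-------------
F | F | F | T
T | F | F | T
F | T | T | F
T | T | F | T
They differ at row 1 (b=F, w=F): φ=F but ψ=T.

No, they are not logically equivalent.


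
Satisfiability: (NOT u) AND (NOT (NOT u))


Check all 2 assignments over {u}:
u | φ
-----
F | F
T | F
No assignment makes the formula true.

Unsatisfiable.


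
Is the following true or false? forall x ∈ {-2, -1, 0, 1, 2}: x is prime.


Evaluate the predicate on each element: -2:False, -1:False, 0:False, 1:False, 2:True.
Counterexample x = -2 fails the predicate.

False


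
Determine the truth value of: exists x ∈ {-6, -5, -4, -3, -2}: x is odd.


Evaluate the predicate on each element: -6:False, -5:True, -4:False, -3:True, -2:False.
Witness x = -5 satisfies the predicate.

True


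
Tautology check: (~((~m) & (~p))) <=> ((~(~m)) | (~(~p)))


Build the truth table over {m, p}:
m | p | φ
---------
False | False | True
True | False | True
False | True | True
True | True | True
Every row evaluates to true.

Yes, it is a tautology.


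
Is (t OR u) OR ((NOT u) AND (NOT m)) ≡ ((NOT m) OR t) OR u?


Compare truth tables:
m | t | u | φ | ψ
-----------------
F | F | F | T | T
T | F | F | F | F
F | T | F | T | T
T | T | F | T | T
F | F | T | T | T
T | F | T | T | T
F | T | T | T | T
T | T | T | T | T
The columns φ and ψ agree on every row.

Yes, they are logically equivalent.


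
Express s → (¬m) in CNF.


Step 1: Rewrite s → (¬m) as ¬s ∨ (¬m).

(¬s) ∨ (¬m)


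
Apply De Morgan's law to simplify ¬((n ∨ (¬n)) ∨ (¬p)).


De Morgan: the negation of a disjunction is the conjunction of the negations.
Distribute ¬ across ∨, flipping it to ∧, and negate each literal.

((¬n) ∧ n) ∧ p


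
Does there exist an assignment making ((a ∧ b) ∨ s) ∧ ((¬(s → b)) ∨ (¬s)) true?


Search for a satisfying assignment over {a, b, s}.
Try a=T, b=T, s=F: the formula evaluates to T.
A satisfying assignment exists.

Satisfiable.


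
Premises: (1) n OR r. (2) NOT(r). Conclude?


Disjunctive syllogism: from (P ∨ Q) and ¬P, infer Q.
One disjunct, 'r', is ruled out; the other must hold.

n


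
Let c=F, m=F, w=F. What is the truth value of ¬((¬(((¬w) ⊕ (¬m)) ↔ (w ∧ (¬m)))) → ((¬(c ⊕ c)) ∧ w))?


Substitute c=F, m=F, w=F:
… (earlier sub-steps elided)
(¬w) ⊕ (¬m) = T ⊕ T = F
¬m = T
w ∧ (¬m) = F ∧ T = F
((¬w) ⊕ (¬m)) ↔ (w ∧ (¬m)) = F ↔ F = T
¬(((¬w) ⊕ (¬m)) ↔ (w ∧ (¬m))) = F
c ⊕ c = F ⊕ F = F
¬(c ⊕ c) = T
(¬(c ⊕ c)) ∧ w = T ∧ F = F
(¬(((¬w) ⊕ (¬m)) ↔ (w ∧ (¬m)))) → ((¬(c ⊕ c)) ∧ w) = F → F = T
¬((¬(((¬w) ⊕ (¬m)) ↔ (w ∧ (¬m)))) → ((¬(c ⊕ c)) ∧ w)) = F

F


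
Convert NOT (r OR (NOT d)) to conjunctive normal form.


Step 1: Apply De Morgan: ¬(r ∨ (¬d)) = ¬r ∧ ¬(¬d).
Step 2: Eliminate any double negations (¬¬X = X).

(NOT r) AND d


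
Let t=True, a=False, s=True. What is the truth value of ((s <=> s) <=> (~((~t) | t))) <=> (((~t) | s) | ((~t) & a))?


Substitute t=True, a=False, s=True:
… (earlier sub-steps elided)
~t = False
(~t) | t = False | True = True
~((~t) | t) = False
(s <=> s) <=> (~((~t) | t)) = True <=> False = False
~t = False
(~t) | s = False | True = True
~t = False
(~t) & a = False & False = False
((~t) | s) | ((~t) & a) = True | False = True
((s <=> s) <=> (~((~t) | t))) <=> (((~t) | s) | ((~t) & a)) = False <=> True = False

False


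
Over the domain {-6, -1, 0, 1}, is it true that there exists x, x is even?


Evaluate the predicate on each element: -6:T, -1:F, 0:T, 1:F.
Witness x = -6 satisfies the predicate.

T


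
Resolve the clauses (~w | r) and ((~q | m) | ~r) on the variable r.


The clauses contain complementary literals r and ~r.
Resolution eliminates this pair and disjoins the remaining literals (merging duplicates).

((~w | ~q) | m)


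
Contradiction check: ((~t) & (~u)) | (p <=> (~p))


Truth table over {p, t, u}:
p | t | u | φ
-------------
False | False | False | True
True | False | False | True
False | True | False | False
True | True | False | False
False | False | True | False
True | False | True | False
False | True | True | False
True | True | True | False
Satisfying assignment at row 1: p=False, t=False, u=False gives True.

No, it is not a contradiction.


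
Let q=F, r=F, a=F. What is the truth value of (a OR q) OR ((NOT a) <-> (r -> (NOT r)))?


Substitute q=F, r=F, a=F:
a OR q = F OR F = F
NOT a = T
NOT r = T
r -> (NOT r) = F -> T = T
(NOT a) <-> (r -> (NOT r)) = T <-> T = T
(a OR q) OR ((NOT a) <-> (r -> (NOT r))) = F OR T = T

T


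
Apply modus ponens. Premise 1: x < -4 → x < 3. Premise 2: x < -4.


Modus ponens: from (P → Q) and P, infer Q.
P = 'x < -4' is asserted, and P → Q holds, so Q follows.

x < 3.


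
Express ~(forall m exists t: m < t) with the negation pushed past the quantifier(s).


Negation flips each quantifier (∀↔∃) and negates the inner predicate.
¬(forall m exists t: φ) = exists m forall t: ¬φ.

exists m forall t: ~(m < t)


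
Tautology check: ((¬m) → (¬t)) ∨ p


Build the truth table over {m, p, t}:
m | p | t | φ
-------------
F | F | F | T
T | F | F | T
F | T | F | T
T | T | F | T
F | F | T | F
T | F | T | T
F | T | T | T
T | T | T | T
Counterexample at row 5: with m=F, p=F, t=T, the formula is F.

No, it is not a tautology.


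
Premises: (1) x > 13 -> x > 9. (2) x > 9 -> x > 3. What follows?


Hypothetical syllogism: from (P → Q) and (Q → R), infer (P → R).
Chain the two implications through the shared middle term 'x > 9'.

x > 13 -> x > 3


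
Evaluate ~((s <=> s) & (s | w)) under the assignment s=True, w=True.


Substitute s=True, w=True:
s <=> s = True <=> True = True
s | w = True | True = True
(s <=> s) & (s | w) = True & True = True
~((s <=> s) & (s | w)) = False

False


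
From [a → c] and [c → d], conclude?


Hypothetical syllogism: from (P → Q) and (Q → R), infer (P → R).
Chain the two implications through the shared middle term 'c'.

a → d


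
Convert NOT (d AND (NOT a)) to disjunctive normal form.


Step 1: Apply De Morgan: ¬(d ∧ (¬a)) = ¬d ∨ ¬(¬a).
Step 2: Eliminate any double negations (¬¬X = X).

(NOT d) OR a


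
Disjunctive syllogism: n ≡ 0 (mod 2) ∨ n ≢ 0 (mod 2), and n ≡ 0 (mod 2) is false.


Disjunctive syllogism: from (P ∨ Q) and ¬P, infer Q.
One disjunct, 'n ≡ 0 (mod 2)', is ruled out; the other must hold.

n ≢ 0 (mod 2)


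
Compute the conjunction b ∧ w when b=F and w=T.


Conjunction is true only when both operands are true.
Substitute: b=F, w=T.
F ∧ T evaluates to F.

F


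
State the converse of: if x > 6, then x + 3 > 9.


The converse of (P → Q) is (Q → P). It is not in general equivalent to the original.
Here P = 'x > 6' and Q = 'x + 3 > 9'.

If x + 3 > 9, then x > 6.


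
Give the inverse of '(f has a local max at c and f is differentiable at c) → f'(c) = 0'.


The inverse of (P → Q) is (¬P → ¬Q). It is equivalent to the converse, not to the original.
Here P = '(f has a local max at c and f is differentiable at c)' and Q = 'f'(c) = 0'.

If not ((f has a local max at c and f is differentiable at c)), then not (f'(c) = 0).


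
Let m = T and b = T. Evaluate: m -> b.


Implication is false only when antecedent is true and consequent is false.
Substitute: m=T, b=T.
T -> T evaluates to T.

T


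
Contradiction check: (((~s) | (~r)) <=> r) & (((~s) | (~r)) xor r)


Truth table over {r, s}:
r | s | φ
---------
False | False | False
True | False | False
False | True | False
True | True | False
Every row is false.

Yes, it is a contradiction.


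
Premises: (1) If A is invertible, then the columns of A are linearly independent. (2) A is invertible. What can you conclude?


Modus ponens: from (P → Q) and P, infer Q.
P = 'A is invertible' is asserted, and P → Q holds, so Q follows.

the columns of A are linearly independent.


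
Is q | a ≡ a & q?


Compare truth tables:
a | q | φ | ψ
-------------
False | False | False | False
True | False | True | False
False | True | True | False
True | True | True | True
They differ at row 2 (a=True, q=False): φ=True but ψ=False.

No, they are not logically equivalent.


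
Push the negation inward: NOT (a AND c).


De Morgan: the negation of a conjunction is the disjunction of the negations.
Distribute NOT across AND, flipping it to OR, and negate each literal.

(NOT a) OR (NOT c)


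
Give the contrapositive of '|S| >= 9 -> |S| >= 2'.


The contrapositive of (P → Q) is (¬Q → ¬P); it is logically equivalent to the original.
Here P = '|S| >= 9' and Q = '|S| >= 2'.

If not (|S| >= 2), then not (|S| >= 9).


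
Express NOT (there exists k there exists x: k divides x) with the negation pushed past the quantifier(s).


Negation flips each quantifier (∀↔∃) and negates the inner predicate.
¬(there exists k there exists x: φ) = for all k for all x: ¬φ.

for all k for all x: NOT(k divides x)


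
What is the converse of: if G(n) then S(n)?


The converse of (P → Q) is (Q → P). It is not in general equivalent to the original.
Here P = 'G(n)' and Q = 'S(n)'.

If S(n), then G(n).


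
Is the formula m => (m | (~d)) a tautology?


Build the truth table over {d, m}:
d | m | φ
---------
False | False | True
True | False | True
False | True | True
True | True | True
Every row evaluates to true.

Yes, it is a tautology.


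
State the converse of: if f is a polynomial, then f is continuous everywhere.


The converse of (P → Q) is (Q → P). It is not in general equivalent to the original.
Here P = 'f is a polynomial' and Q = 'f is continuous everywhere'.

If f is continuous everywhere, then f is a polynomial.


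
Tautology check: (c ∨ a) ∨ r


Build the truth table over {a, c, r}:
a | c | r | φ
-------------
F | F | F | F
T | F | F | T
F | T | F | T
T | T | F | T
F | F | T | T
T | F | T | T
F | T | T | T
T | T | T | T
Counterexample at row 1: with a=F, c=F, r=F, the formula is F.

No, it is not a tautology.


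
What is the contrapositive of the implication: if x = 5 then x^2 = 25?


The contrapositive of (P → Q) is (¬Q → ¬P); it is logically equivalent to the original.
Here P = 'x = 5' and Q = 'x^2 = 25'.

If not (x^2 = 25), then not (x = 5).


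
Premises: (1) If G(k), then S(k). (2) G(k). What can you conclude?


Modus ponens: from (P → Q) and P, infer Q.
P = 'G(k)' is asserted, and P → Q holds, so Q follows.

S(k).


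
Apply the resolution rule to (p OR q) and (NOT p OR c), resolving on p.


The clauses contain complementary literals p and NOTp.
Resolution eliminates this pair and disjoins the remaining literals (merging duplicates).

(q OR c)


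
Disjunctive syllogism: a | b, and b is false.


Disjunctive syllogism: from (P ∨ Q) and ¬P, infer Q.
One disjunct, 'b', is ruled out; the other must hold.

a


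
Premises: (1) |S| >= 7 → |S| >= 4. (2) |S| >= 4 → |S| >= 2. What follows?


Hypothetical syllogism: from (P → Q) and (Q → R), infer (P → R).
Chain the two implications through the shared middle term '|S| >= 4'.

|S| >= 7 → |S| >= 2


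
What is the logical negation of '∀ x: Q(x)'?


¬(∀ x: φ) = ∃ x: ¬φ, and ¬(∃ x: φ) = ∀ x: ¬φ.
Apply to the universal statement.

∃ x: ¬(Q(x))


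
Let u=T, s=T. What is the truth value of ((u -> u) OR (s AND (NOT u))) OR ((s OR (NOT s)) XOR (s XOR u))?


Substitute u=T, s=T:
u -> u = T -> T = T
NOT u = F
s AND (NOT u) = T AND F = F
(u -> u) OR (s AND (NOT u)) = T OR F = T
NOT s = F
s OR (NOT s) = T OR F = T
s XOR u = T XOR T = F
(s OR (NOT s)) XOR (s XOR u) = T XOR F = T
((u -> u) OR (s AND (NOT u))) OR ((s OR (NOT s)) XOR (s XOR u)) = T OR T = T

T


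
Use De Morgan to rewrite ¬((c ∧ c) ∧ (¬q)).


De Morgan: the negation of a conjunction is the disjunction of the negations.
Distribute ¬ across ∧, flipping it to ∨, and negate each literal.

((¬c) ∨ (¬c)) ∨ q


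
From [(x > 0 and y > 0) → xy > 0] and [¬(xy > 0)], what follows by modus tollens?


Modus tollens: from (P → Q) and ¬Q, infer ¬P.
Q = 'xy > 0' is denied; since P → Q, P must also fail.

Not ((x > 0 and y > 0)).


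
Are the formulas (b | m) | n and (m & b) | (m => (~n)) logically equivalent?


Compare truth tables:
b | m | n | φ | ψ
-----------------
False | False | False | False | True
True | False | False | True | True
False | True | False | True | True
True | True | False | True | True
False | False | True | True | True
True | False | True | True | True
False | True | True | True | False
True | True | True | True | True
They differ at row 1 (b=False, m=False, n=False): φ=False but ψ=True.

No, they are not logically equivalent.


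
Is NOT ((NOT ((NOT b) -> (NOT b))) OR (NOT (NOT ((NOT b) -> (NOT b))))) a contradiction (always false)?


Truth table over {b}:
b | φ
-----
F | F
T | F
Every row is false.

Yes, it is a contradiction.


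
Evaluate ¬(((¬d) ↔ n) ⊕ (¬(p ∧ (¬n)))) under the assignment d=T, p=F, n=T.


Substitute d=T, p=F, n=T:
¬d = F
(¬d) ↔ n = F ↔ T = F
¬n = F
p ∧ (¬n) = F ∧ F = F
¬(p ∧ (¬n)) = T
((¬d) ↔ n) ⊕ (¬(p ∧ (¬n))) = F ⊕ T = T
¬(((¬d) ↔ n) ⊕ (¬(p ∧ (¬n)))) = F

F


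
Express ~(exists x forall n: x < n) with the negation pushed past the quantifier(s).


Negation flips each quantifier (∀↔∃) and negates the inner predicate.
¬(exists x forall n: φ) = forall x exists n: ¬φ.

forall x exists n: ~(x < n)


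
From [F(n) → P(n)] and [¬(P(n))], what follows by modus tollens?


Modus tollens: from (P → Q) and ¬Q, infer ¬P.
Q = 'P(n)' is denied; since P → Q, P must also fail.

Not (F(n)).


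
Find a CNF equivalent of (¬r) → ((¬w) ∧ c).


Step 1: Rewrite (¬r) → ((¬w) ∧ c) as ¬(¬r) ∨ ((¬w) ∧ c).
Step 2: Distribute ∨ over ∧.
Step 3: Eliminate any double negations (¬¬X = X).

(r ∨ (¬w)) ∧ (r ∨ c)


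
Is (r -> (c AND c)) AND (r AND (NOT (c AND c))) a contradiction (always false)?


Truth table over {c, r}:
c | r | φ
---------
F | F | F
T | F | F
F | T | F
T | T | F
Every row is false.

Yes, it is a contradiction.


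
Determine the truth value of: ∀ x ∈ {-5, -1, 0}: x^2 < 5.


Evaluate the predicate on each element: -5:F, -1:T, 0:T.
Counterexample x = -5 fails the predicate.

F


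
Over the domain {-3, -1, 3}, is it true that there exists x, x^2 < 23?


Evaluate the predicate on each element: -3:T, -1:T, 3:T.
Witness x = -3 satisfies the predicate.

T


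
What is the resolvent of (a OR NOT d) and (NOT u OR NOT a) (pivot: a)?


The clauses contain complementary literals a and NOTa.
Resolution eliminates this pair and disjoins the remaining literals (merging duplicates).

(NOT d OR NOT u)


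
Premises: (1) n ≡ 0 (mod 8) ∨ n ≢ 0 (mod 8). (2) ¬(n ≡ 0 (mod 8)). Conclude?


Disjunctive syllogism: from (P ∨ Q) and ¬P, infer Q.
One disjunct, 'n ≡ 0 (mod 8)', is ruled out; the other must hold.

n ≢ 0 (mod 8)


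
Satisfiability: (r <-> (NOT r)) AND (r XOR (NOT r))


Check all 2 assignments over {r}:
r | φ
-----
F | F
T | F
No assignment makes the formula true.

Unsatisfiable.


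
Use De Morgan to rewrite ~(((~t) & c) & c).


De Morgan: the negation of a conjunction is the disjunction of the negations.
Distribute ~ across &, flipping it to |, and negate each literal.

(t | (~c)) | (~c)


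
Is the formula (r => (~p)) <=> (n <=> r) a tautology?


Build the truth table over {n, p, r}:
n | p | r | φ
-------------
False | False | False | True
True | False | False | False
False | True | False | True
True | True | False | False
False | False | True | False
True | False | True | True
False | True | True | True
True | True | True | False
Counterexample at row 2: with n=True, p=False, r=False, the formula is False.

No, it is not a tautology.


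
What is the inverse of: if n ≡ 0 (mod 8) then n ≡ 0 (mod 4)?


The inverse of (P → Q) is (¬P → ¬Q). It is equivalent to the converse, not to the original.
Here P = 'n ≡ 0 (mod 8)' and Q = 'n ≡ 0 (mod 4)'.

If not (n ≡ 0 (mod 8)), then not (n ≡ 0 (mod 4)).


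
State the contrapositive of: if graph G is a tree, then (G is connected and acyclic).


The contrapositive of (P → Q) is (¬Q → ¬P); it is logically equivalent to the original.
Here P = 'graph G is a tree' and Q = '(G is connected and acyclic)'.

If not ((G is connected and acyclic)), then not (graph G is a tree).


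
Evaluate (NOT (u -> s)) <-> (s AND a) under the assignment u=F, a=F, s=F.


Substitute u=F, a=F, s=F:
u -> s = F -> F = T
NOT (u -> s) = F
s AND a = F AND F = F
(NOT (u -> s)) <-> (s AND a) = F <-> F = T

T


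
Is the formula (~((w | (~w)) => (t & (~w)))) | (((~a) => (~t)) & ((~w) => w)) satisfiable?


Search for a satisfying assignment over {a, t, w}.
Try a=False, t=False, w=False: the formula evaluates to True.
A satisfying assignment exists.

Satisfiable.


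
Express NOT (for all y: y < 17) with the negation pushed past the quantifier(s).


¬(for all x: φ) = there exists x: ¬φ, and ¬(there exists x: φ) = for all x: ¬φ.
Apply to the universal statement.

there exists y: NOT(y < 17)


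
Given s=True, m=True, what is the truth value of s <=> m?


Biconditional is true when both operands have the same truth value.
Substitute: s=True, m=True.
True <=> True evaluates to True.

True


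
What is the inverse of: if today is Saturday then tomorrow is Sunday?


The inverse of (P → Q) is (¬P → ¬Q). It is equivalent to the converse, not to the original.
Here P = 'today is Saturday' and Q = 'tomorrow is Sunday'.

If not (today is Saturday), then not (tomorrow is Sunday).


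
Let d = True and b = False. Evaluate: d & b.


Conjunction is true only when both operands are true.
Substitute: d=True, b=False.
True & False evaluates to False.

False


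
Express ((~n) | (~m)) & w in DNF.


Step 1: Distribute ∧ over ∨: ((¬n) ∨ (¬m)) ∧ w = ((¬n) ∧ w) ∨ ((¬m) ∧ w).

((~n) & w) | ((~m) & w)


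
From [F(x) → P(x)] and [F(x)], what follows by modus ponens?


Modus ponens: from (P → Q) and P, infer Q.
P = 'F(x)' is asserted, and P → Q holds, so Q follows.

P(x).


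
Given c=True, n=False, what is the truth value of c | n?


Disjunction is false only when both operands are false.
Substitute: c=True, n=False.
True | False evaluates to True.

True


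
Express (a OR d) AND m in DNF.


Step 1: Distribute ∧ over ∨: (a ∨ d) ∧ m = (a ∧ m) ∨ (d ∧ m).

(a AND m) OR (d AND m)


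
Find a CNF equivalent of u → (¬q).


Step 1: Rewrite u → (¬q) as ¬u ∨ (¬q).

(¬u) ∨ (¬q)


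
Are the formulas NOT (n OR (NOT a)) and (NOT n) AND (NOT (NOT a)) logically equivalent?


Compare truth tables:
a | n | φ | ψ
-------------
F | F | F | F
T | F | T | T
F | T | F | F
T | T | F | F
The columns φ and ψ agree on every row.

Yes, they are logically equivalent.


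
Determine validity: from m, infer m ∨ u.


This matches the form of disjunction introduction: the conclusion follows in every model of the premises.

Valid.


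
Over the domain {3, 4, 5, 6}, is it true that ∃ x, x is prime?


Evaluate the predicate on each element: 3:T, 4:F, 5:T, 6:F.
Witness x = 3 satisfies the predicate.

T


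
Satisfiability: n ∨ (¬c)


Search for a satisfying assignment over {c, n}.
Try c=F, n=F: the formula evaluates to T.
A satisfying assignment exists.

Satisfiable.


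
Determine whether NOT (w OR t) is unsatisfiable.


Truth table over {t, w}:
t | w | φ
---------
F | F | T
T | F | F
F | T | F
T | T | F
Satisfying assignment at row 1: t=F, w=F gives T.

No, it is not a contradiction.


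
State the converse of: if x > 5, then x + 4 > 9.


The converse of (P → Q) is (Q → P). It is not in general equivalent to the original.
Here P = 'x > 5' and Q = 'x + 4 > 9'.

If x + 4 > 9, then x > 5.


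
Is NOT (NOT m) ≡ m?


Compare truth tables:
m | φ | ψ
---------
F | F | F
T | T | T
The columns φ and ψ agree on every row.

Yes, they are logically equivalent.


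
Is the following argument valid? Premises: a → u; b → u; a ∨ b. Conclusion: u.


This matches the form of proof by cases: the conclusion follows in every model of the premises.

Valid.


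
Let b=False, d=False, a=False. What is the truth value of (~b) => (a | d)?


Substitute b=False, d=False, a=False:
~b = True
a | d = False | False = False
(~b) => (a | d) = True => False = False

False


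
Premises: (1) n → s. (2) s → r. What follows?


Hypothetical syllogism: from (P → Q) and (Q → R), infer (P → R).
Chain the two implications through the shared middle term 's'.

n → r
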